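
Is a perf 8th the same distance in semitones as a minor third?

No

A perfect octave spans 12 semitones; a minor third spans 3 semitones. They differ by 9.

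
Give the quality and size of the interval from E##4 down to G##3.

Descending from E##4 to G##3 is the same interval as ascending G##3 to E##4.
G to E spans six letter names (G-A-B-C-D-E) — that makes it a sixth of some quality.
G##3 to E##4 is 9 semitones, matching the major sixth exactly, so the quality is major.

major sixth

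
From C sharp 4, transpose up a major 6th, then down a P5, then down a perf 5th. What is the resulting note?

G sharp 3

Up a major sixth from C#4: A#4 (9 semitones up).
A perfect fifth down from A#4 is D#4.
D#4 down a perfect fifth → G#3 (7 semitones).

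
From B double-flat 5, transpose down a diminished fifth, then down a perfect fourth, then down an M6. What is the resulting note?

D flat 4

Down a diminished fifth from Bbb5: Eb5 (6 semitones down).
A perfect fourth down from Eb5 is Bb4.
Bb4 down a major sixth → Db4 (9 semitones).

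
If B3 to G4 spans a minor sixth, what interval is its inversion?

The rule of nine gives the new number: 9 − 6 = 3, so a sixth becomes a third.
Quality inverts too: minor becomes major. That makes the inversion a major third.

M3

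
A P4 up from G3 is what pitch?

C4

Counting four letter names up from G lands on C.
A perfect fourth is 5 semitones; 5 semitones up from G3 gives C4.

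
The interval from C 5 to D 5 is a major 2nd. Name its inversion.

minor 7th

Interval numbers invert to sum to nine: 2 + 7 = 9, so a second inverts to a seventh.
Quality inverts too: major becomes minor. That makes the inversion a minor seventh.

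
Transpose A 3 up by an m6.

F 4

Six letter names up from A: F.
Moving 8 semitones up from A3 (the size of a minor sixth) reaches F4.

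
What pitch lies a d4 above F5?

Bbb5

The fourth takes the letter from F up to B.
A diminished fourth is 4 semitones; 4 semitones up from F5 gives Bbb5.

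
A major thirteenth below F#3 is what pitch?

A1

The thirteenth's letter: F down six letter names plus an octave → A.
A major thirteenth is 21 semitones; 21 semitones down from F#3 gives A1.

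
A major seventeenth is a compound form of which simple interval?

major third

Each octave removed subtracts seven from the number: 17 − 14 = 3.
Quality carries through unchanged, so the simple form is a major third.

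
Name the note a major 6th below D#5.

The sixth takes the letter from D down to F.
Moving 9 semitones down from D#5 (the size of a major sixth) reaches F#4.

F#4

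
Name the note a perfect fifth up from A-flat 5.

E-flat 6

Five letter names up from A: E.
A perfect fifth spans 7 semitones, so from Ab5 the target pitch is Eb6.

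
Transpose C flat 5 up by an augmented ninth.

D 6

Two letters up from C (plus an octave) reaches D.
An augmented ninth is 15 semitones; 15 semitones up from Cb5 gives D6.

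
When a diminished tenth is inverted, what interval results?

First reduce the compound diminished tenth to its simple form, a diminished third.
Inverted interval numbers add to nine, so a third pairs with a sixth (3 + 6 = 9).
And diminished becomes augmented under inversion, so we get an augmented sixth.

augmented sixth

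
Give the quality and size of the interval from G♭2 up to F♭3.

G to F spans seven letter names (G-A-B-C-D-E-F): a seventh.
Gb2 to Fb3 is 10 semitones, a half step short of the major seventh (11), so this is minor.

minor seventh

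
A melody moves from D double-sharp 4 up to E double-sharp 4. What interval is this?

D to E spans two letter names (D-E), so the interval is some kind of second.
D##4 to E##4 is 2 semitones, matching the major second exactly, so the quality is major.

major second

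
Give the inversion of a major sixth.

Inverted interval numbers add to nine, so a sixth pairs with a third (6 + 3 = 9).
Quality inverts too: major becomes minor. That makes the inversion a minor third.

minor 3rd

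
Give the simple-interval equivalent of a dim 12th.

diminished 5th

Subtracting seven from the interval number removes an octave: 12 − 7 = 5.
That makes a diminished twelfth a compound diminished fifth — an octave plus a diminished fifth.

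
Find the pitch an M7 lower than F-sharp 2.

Seven letter names down from F: G.
A major seventh is 11 semitones; 11 semitones down from F#2 gives G1.

G 1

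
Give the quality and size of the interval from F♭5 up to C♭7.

perfect 12th

F to C spans five letter names (F-G-A-B-C), plus an octave — that makes it a twelfth of some quality.
Counting semitones, Fb5→Cb7 is 19, which is the perfect twelfth.
(Equivalently, a compound perfect fifth: a perfect fifth plus an octave.)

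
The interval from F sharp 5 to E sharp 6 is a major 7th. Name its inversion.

Inverted interval numbers add to nine, so a seventh pairs with a second (7 + 2 = 9).
Quality inverts too: major becomes minor. That makes the inversion a minor second.

minor second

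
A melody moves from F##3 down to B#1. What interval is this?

perfect twelfth

Descending from F##3 to B#1 is the same interval as ascending B#1 to F##3.
B to F spans five letter names (B-C-D-E-F), plus an octave, so the interval is some kind of twelfth.
B#1 to F##3 is 19 semitones, matching the perfect twelfth exactly, so the quality is perfect.
(Equivalently, a compound perfect fifth: a perfect fifth plus an octave.)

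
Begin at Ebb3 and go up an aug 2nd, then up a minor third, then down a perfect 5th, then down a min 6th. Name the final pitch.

F2

Ebb3 up an augmented second → F3 (3 semitones).
A minor third up from F3 is Ab3.
Ab3 down a perfect fifth → Db3 (7 semitones).
Down a minor sixth from Db3: F2 (8 semitones down).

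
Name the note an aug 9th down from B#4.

Counting two letter names plus an octave down from B lands on A.
An augmented ninth is 15 semitones; 15 semitones down from B#4 gives A3.

A3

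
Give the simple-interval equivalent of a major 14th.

M7

Each octave removed subtracts seven from the number: 14 − 7 = 7.
That makes a major fourteenth a compound major seventh — an octave plus a major seventh.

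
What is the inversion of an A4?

Inverted interval numbers add to nine, so a fourth pairs with a fifth (4 + 5 = 9).
The quality also flips — augmented becomes diminished — giving a diminished fifth.

diminished 5th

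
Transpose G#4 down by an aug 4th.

Four letter names down from G: D.
An augmented fourth spans 6 semitones, so from G#4 the target pitch is D4.

D4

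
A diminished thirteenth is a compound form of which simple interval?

diminished sixth

Take out an octave (7 from the number): 13 − 7 = 6.
That makes a diminished thirteenth a compound diminished sixth — an octave plus a diminished sixth.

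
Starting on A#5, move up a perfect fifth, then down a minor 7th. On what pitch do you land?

A perfect fifth up from A#5 is E#6.
A minor seventh down from E#6 is F##5.

F##5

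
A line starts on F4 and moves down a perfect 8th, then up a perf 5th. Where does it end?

Down a perfect octave from F4: F3 (12 semitones down).
A perfect fifth up from F3 is C4.

C4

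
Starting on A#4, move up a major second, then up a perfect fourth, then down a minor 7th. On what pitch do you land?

F##4

A#4 up a major second → B#4 (2 semitones).
B#4 up a perfect fourth → E#5 (5 semitones).
E#5 down a minor seventh → F##4 (10 semitones).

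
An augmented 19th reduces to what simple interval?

Take out 2 octaves (14 from the number): 19 − 14 = 5.
That makes an augmented nineteenth a compound augmented fifth — 2 octaves plus an augmented fifth.

augmented fifth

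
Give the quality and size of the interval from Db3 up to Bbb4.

D to B spans six letter names (D-E-F-G-A-B), plus an octave, so the interval is some kind of thirteenth.
A major thirteenth would be 21 semitones, but Db3 to Bbb4 is 20 — one semitone narrower, making it a minor thirteenth.
(Equivalently, a compound minor sixth: a minor sixth plus an octave.)

m13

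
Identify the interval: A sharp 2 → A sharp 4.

A to A is the same letter name, plus 2 octaves: a fifteenth.
A#2 to A#4 is 24 semitones, matching the perfect fifteenth exactly, so the quality is perfect.
(Equivalently, a compound perfect octave: a perfect octave plus an octave.)

perfect fifteenth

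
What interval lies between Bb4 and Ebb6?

d11

B to E spans four letter names (B-C-D-E), plus an octave — that makes it an eleventh of some quality.
The perfect eleventh is 17 semitones; here we have 16, one semitone narrower: diminished.
(Equivalently, a compound diminished fourth: a diminished fourth plus an octave.)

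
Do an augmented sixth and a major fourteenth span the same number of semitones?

10 semitones (augmented sixth) vs 23 semitones (major fourteenth): not equal.

No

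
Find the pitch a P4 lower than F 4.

The fourth takes the letter from F down to C.
Moving 5 semitones down from F4 (the size of a perfect fourth) reaches C4.

C 4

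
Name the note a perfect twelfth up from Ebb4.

Bbb5

Counting five letter names plus an octave up from E lands on B.
A perfect twelfth is 19 semitones; 19 semitones up from Ebb4 gives Bbb5.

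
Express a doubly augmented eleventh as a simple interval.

Take out an octave (7 from the number): 11 − 7 = 4.
So a doubly augmented eleventh is an octave plus a doubly augmented fourth. The quality is unchanged.

doubly augmented fourth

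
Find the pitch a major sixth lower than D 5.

F 4

The sixth takes the letter from D down to F.
A major sixth is 9 semitones; 9 semitones down from D5 gives F4.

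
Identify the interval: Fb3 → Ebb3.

major second

Descending from Fb3 to Ebb3 is the same interval as ascending Ebb3 to Fb3.
E to F spans two letter names (E-F) — that makes it a second of some quality.
Ebb3 to Fb3 is 2 semitones, matching the major second exactly, so the quality is major.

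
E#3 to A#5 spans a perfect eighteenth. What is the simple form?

P4

Take out 2 octaves (14 from the number): 18 − 14 = 4.
So a perfect eighteenth is 2 octaves plus a perfect fourth. The quality is unchanged.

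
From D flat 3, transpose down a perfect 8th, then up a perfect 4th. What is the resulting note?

Down a perfect octave from Db3: Db2 (12 semitones down).
A perfect fourth up from Db2 is Gb2.

G flat 2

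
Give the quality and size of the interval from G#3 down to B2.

Descending from G#3 to B2 is the same interval as ascending B2 to G#3.
B to G spans six letter names (B-C-D-E-F-G): a sixth.
Counting semitones, B2→G#3 is 9, which is the major sixth.

major sixth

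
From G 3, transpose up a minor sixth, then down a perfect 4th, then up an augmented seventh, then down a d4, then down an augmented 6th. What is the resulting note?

G3 up a minor sixth → Eb4 (8 semitones).
Eb4 down a perfect fourth → Bb3 (5 semitones).
Bb3 up an augmented seventh → A#4 (12 semitones).
Down a diminished fourth from A#4: E##4 (4 semitones down).
An augmented sixth down from E##4 is G#3.

G sharp 3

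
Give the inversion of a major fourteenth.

m2

First reduce the compound major fourteenth to its simple form, a major seventh.
Interval numbers invert to sum to nine: 7 + 2 = 9, so a seventh inverts to a second.
The quality also flips — major becomes minor — giving a minor second.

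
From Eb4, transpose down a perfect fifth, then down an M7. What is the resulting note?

A perfect fifth down from Eb4 is Ab3.
Ab3 down a major seventh → Bbb2 (11 semitones).

Bbb2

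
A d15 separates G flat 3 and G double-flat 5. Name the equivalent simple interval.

Take out an octave (7 from the number): 15 − 7 = 8.
That makes a diminished fifteenth a compound diminished octave — an octave plus a diminished octave.

diminished octave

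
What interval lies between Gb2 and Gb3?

perfect octave

G to G is the same letter name, plus an octave: an octave.
The perfect octave spans 12 semitones, and Gb2 to Gb3 is exactly 12 semitones — so this is a perfect octave.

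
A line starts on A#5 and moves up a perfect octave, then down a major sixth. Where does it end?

C#6

A perfect octave up from A#5 is A#6.
A#6 down a major sixth → C#6 (9 semitones).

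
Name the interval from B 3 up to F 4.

B to F spans five letter names (B-C-D-E-F): a fifth.
The perfect fifth is 7 semitones; here we have 6, one semitone narrower: diminished.

diminished fifth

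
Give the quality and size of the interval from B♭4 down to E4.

Descending from Bb4 to E4 is the same interval as ascending E4 to Bb4.
E to B spans five letter names (E-F-G-A-B), so the interval is some kind of fifth.
A perfect fifth would be 7 semitones; E4 to Bb4 is 6, one semitone narrower, so the interval is diminished.

d5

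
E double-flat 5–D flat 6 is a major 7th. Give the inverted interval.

minor second

Interval numbers invert to sum to nine: 7 + 2 = 9, so a seventh inverts to a second.
Quality inverts too: major becomes minor. That makes the inversion a minor second.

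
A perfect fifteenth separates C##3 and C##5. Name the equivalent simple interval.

Each octave removed subtracts seven from the number: 15 − 7 = 8.
So a perfect fifteenth is an octave plus a perfect octave. The quality is unchanged.

perfect 8th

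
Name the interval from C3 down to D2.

minor seventh

Descending from C3 to D2 is the same interval as ascending D2 to C3.
D to C spans seven letter names (D-E-F-G-A-B-C): a seventh.
At 10 semitones, D2→C3 falls one short of a major seventh: minor.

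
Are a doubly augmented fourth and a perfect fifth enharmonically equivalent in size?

A doubly augmented fourth = 7 semitones = a perfect fifth; enharmonically equal.

Yes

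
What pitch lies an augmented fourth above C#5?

The fourth takes the letter from C up to F.
Moving 6 semitones up from C#5 (the size of an augmented fourth) reaches F##5.

F##5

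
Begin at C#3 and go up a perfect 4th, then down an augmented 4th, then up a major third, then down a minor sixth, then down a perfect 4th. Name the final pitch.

D#2

C#3 up a perfect fourth → F#3 (5 semitones).
An augmented fourth down from F#3 is C3.
Up a major third from C3: E3 (4 semitones up).
Down a minor sixth from E3: G#2 (8 semitones down).
G#2 down a perfect fourth → D#2 (5 semitones).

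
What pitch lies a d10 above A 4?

The tenth's letter: A up three letter names plus an octave → C.
A diminished tenth spans 14 semitones, so from A4 the target pitch is Cb6.

C flat 6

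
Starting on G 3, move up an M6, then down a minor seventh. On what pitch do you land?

F sharp 3

G3 up a major sixth → E4 (9 semitones).
Down a minor seventh from E4: F#3 (10 semitones down).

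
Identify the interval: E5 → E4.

Descending from E5 to E4 is the same interval as ascending E4 to E5.
E to E is the same letter name, plus an octave, so the interval is some kind of octave.
The perfect octave spans 12 semitones, and E4 to E5 is exactly 12 semitones — so this is a perfect octave.

perfect octave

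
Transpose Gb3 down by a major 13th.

The thirteenth's letter: G down six letter names plus an octave → B.
A major thirteenth spans 21 semitones, so from Gb3 the target pitch is Bbb1.

Bbb1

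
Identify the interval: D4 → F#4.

major third

D to F spans three letter names (D-E-F) — that makes it a third of some quality.
Counting semitones, D4→F#4 is 4, which is the major third.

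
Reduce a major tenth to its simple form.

major third

Each octave removed subtracts seven from the number: 10 − 7 = 3.
So a major tenth is an octave plus a major third. The quality is unchanged.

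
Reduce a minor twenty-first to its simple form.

m7

Subtracting seven from the interval number removes an octave: 21 − 14 = 7.
That makes a minor twenty-first a compound minor seventh — 2 octaves plus a minor seventh.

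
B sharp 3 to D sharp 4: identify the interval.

minor 3rd

B to D spans three letter names (B-C-D), so the interval is some kind of third.
B#3 to D#4 is 3 semitones, a half step short of the major third (4), so this is minor.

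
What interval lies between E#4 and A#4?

perfect fourth

E to A spans four letter names (E-F-G-A): a fourth.
The perfect fourth spans 5 semitones, and E#4 to A#4 is exactly 5 semitones — so this is a perfect fourth.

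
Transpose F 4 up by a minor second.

Two letter names up from F: G.
A minor second is 1 semitone; 1 semitone up from F4 gives Gb4.

G-flat 4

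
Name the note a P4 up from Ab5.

Db6

Four letter names up from A: D.
A perfect fourth is 5 semitones; 5 semitones up from Ab5 gives Db6.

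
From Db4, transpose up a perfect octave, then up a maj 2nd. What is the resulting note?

Db4 up a perfect octave → Db5 (12 semitones).
A major second up from Db5 is Eb5.

Eb5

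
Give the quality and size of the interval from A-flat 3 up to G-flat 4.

minor seventh

A to G spans seven letter names (A-B-C-D-E-F-G): a seventh.
Ab3 to Gb4 is 10 semitones, a half step short of the major seventh (11), so this is minor.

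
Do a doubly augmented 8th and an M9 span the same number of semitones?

Yes

A doubly augmented octave = 14 semitones = a major ninth; enharmonically equal.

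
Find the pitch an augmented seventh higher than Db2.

Counting seven letter names up from D lands on C.
An augmented seventh is 12 semitones; 12 semitones up from Db2 gives C#3.

C#3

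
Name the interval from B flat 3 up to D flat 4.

B to D spans three letter names (B-C-D) — that makes it a third of some quality.
At 3 semitones, Bb3→Db4 falls one short of a major third: minor.

minor 3rd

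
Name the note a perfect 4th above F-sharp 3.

Four letter names up from F: B.
A perfect fourth is 5 semitones; 5 semitones up from F#3 gives B3.

B 3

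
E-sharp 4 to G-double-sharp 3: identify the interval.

minor 6th

Descending from E#4 to G##3 is the same interval as ascending G##3 to E#4.
G to E spans six letter names (G-A-B-C-D-E) — that makes it a sixth of some quality.
A major sixth would be 9 semitones, but G##3 to E#4 is 8 — one semitone narrower, making it a minor sixth.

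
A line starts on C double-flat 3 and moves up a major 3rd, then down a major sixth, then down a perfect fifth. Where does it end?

Up a major third from Cbb3: Ebb3 (4 semitones up).
A major sixth down from Ebb3 is Gbb2.
Gbb2 down a perfect fifth → Cbb2 (7 semitones).

C double-flat 2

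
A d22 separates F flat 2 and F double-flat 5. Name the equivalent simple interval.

Take out 2 octaves (14 from the number): 22 − 14 = 8.
Quality carries through unchanged, so the simple form is a diminished octave.

diminished octave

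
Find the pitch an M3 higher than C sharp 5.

Three letter names up from C: E.
Moving 4 semitones up from C#5 (the size of a major third) reaches E#5.

E sharp 5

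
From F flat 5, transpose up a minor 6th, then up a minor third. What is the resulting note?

F double-flat 6

Up a minor sixth from Fb5: Dbb6 (8 semitones up).
A minor third up from Dbb6 is Fbb6.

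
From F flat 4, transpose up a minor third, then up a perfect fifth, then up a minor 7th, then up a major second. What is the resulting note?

Fb4 up a minor third → Abb4 (3 semitones).
A perfect fifth up from Abb4 is Ebb5.
Up a minor seventh from Ebb5: Dbb6 (10 semitones up).
Dbb6 up a major second → Ebb6 (2 semitones).

E double-flat 6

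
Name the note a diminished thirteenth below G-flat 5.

The thirteenth's letter: G down six letter names plus an octave → B.
Moving 19 semitones down from Gb5 (the size of a diminished thirteenth) reaches B3.

B 3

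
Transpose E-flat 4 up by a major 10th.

Counting three letter names plus an octave up from E lands on G.
A major tenth spans 16 semitones, so from Eb4 the target pitch is G5.

G 5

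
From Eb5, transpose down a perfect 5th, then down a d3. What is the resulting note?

Down a perfect fifth from Eb5: Ab4 (7 semitones down).
A diminished third down from Ab4 is F#4.

F#4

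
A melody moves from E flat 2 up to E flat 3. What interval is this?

P8

E to E is the same letter name, plus an octave: an octave.
Counting semitones, Eb2→Eb3 is 12, which is the perfect octave.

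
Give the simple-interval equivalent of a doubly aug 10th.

AA3

Take out an octave (7 from the number): 10 − 7 = 3.
That makes a doubly augmented tenth a compound doubly augmented third — an octave plus a doubly augmented third.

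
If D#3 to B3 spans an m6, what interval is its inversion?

Inverted interval numbers add to nine, so a sixth pairs with a third (6 + 3 = 9).
And minor becomes major under inversion, so we get a major third.

major third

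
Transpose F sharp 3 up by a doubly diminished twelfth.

C flat 5

The twelfth's letter: F up five letter names plus an octave → C.
A doubly diminished twelfth spans 17 semitones, so from F#3 the target pitch is Cb5.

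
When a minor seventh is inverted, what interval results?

major 2nd

The rule of nine gives the new number: 9 − 7 = 2, so a seventh becomes a second.
And minor becomes major under inversion, so we get a major second.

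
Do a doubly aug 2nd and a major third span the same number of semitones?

Yes

Both span 4 semitones: a doubly augmented second and a major third are the same chromatic distance.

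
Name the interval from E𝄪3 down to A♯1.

Descending from E##3 to A#1 is the same interval as ascending A#1 to E##3.
A to E spans five letter names (A-B-C-D-E), plus an octave, so the interval is some kind of twelfth.
A#1 to E##3 spans 20 semitones — one semitone wider than the perfect twelfth (19) — giving an augmented twelfth.
(Equivalently, a compound augmented fifth: an augmented fifth plus an octave.)

A12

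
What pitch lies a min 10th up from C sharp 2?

E 3

The tenth's letter: C up three letter names plus an octave → E.
Moving 15 semitones up from C#2 (the size of a minor tenth) reaches E3.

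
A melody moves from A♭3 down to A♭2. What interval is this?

perfect octave

Descending from Ab3 to Ab2 is the same interval as ascending Ab2 to Ab3.
A to A is the same letter name, plus an octave — that makes it an octave of some quality.
Ab2 to Ab3 is 12 semitones, matching the perfect octave exactly, so the quality is perfect.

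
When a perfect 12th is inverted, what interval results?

perfect 4th

First reduce the compound perfect twelfth to its simple form, a perfect fifth.
Inverted interval numbers add to nine, so a fifth pairs with a fourth (5 + 4 = 9).
The quality also flips — perfect stays perfect — giving a perfect fourth.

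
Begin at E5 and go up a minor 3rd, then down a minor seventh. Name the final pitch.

A minor third up from E5 is G5.
A minor seventh down from G5 is A4.

A4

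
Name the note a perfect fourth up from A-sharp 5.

Counting four letter names up from A lands on D.
A perfect fourth spans 5 semitones, so from A#5 the target pitch is D#6.

D-sharp 6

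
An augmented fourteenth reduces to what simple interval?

Subtracting seven from the interval number removes an octave: 14 − 7 = 7.
Quality carries through unchanged, so the simple form is an augmented seventh.

A7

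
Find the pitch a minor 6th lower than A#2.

The sixth takes the letter from A down to C.
Moving 8 semitones down from A#2 (the size of a minor sixth) reaches C##2.

C##2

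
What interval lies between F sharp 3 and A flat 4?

F to A spans three letter names (F-G-A), plus an octave: a tenth.
The major tenth is 16 semitones; here we have 14, two semitones narrower: diminished.
(Equivalently, a compound diminished third: a diminished third plus an octave.)

d10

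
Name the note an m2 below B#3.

A##3

Counting two letter names down from B lands on A.
A minor second spans 1 semitone, so from B#3 the target pitch is A##3.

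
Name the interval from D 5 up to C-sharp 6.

major seventh

D to C spans seven letter names (D-E-F-G-A-B-C), so the interval is some kind of seventh.
D5 to C#6 is 11 semitones, matching the major seventh exactly, so the quality is major.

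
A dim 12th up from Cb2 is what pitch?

Gbb3

Five letters up from C (plus an octave) reaches G.
A diminished twelfth is 18 semitones; 18 semitones up from Cb2 gives Gbb3.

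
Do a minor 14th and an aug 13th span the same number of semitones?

Yes

A minor fourteenth spans 22 semitones, and an augmented thirteenth also spans 22 semitones — they're enharmonic.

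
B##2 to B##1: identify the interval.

perfect octave

Descending from B##2 to B##1 is the same interval as ascending B##1 to B##2.
B to B is the same letter name, plus an octave: an octave.
The perfect octave spans 12 semitones, and B##1 to B##2 is exactly 12 semitones — so this is a perfect octave.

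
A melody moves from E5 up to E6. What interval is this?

E to E is the same letter name, plus an octave, so the interval is some kind of octave.
The perfect octave spans 12 semitones, and E5 to E6 is exactly 12 semitones — so this is a perfect octave.

P8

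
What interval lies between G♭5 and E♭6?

G to E spans six letter names (G-A-B-C-D-E), so the interval is some kind of sixth.
Gb5 to Eb6 is 9 semitones, matching the major sixth exactly, so the quality is major.

major sixth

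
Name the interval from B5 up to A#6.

major seventh

B to A spans seven letter names (B-C-D-E-F-G-A): a seventh.
Counting semitones, B5→A#6 is 11, which is the major seventh.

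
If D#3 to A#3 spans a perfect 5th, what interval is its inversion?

The rule of nine gives the new number: 9 − 5 = 4, so a fifth becomes a fourth.
Quality inverts too: perfect stays perfect. That makes the inversion a perfect fourth.

perfect fourth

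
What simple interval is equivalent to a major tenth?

Subtracting seven from the interval number removes an octave: 10 − 7 = 3.
So a major tenth is an octave plus a major third. The quality is unchanged.

M3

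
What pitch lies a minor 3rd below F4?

Counting three letter names down from F lands on D.
A minor third spans 3 semitones, so from F4 the target pitch is D4.

D4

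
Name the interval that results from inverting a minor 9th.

M7

First reduce the compound minor ninth to its simple form, a minor second.
Interval numbers invert to sum to nine: 2 + 7 = 9, so a second inverts to a seventh.
Quality inverts too: minor becomes major. That makes the inversion a major seventh.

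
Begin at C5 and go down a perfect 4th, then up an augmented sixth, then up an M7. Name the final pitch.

D##6

Down a perfect fourth from C5: G4 (5 semitones down).
Up an augmented sixth from G4: E#5 (10 semitones up).
A major seventh up from E#5 is D##6.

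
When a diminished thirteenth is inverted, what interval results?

A3

First reduce the compound diminished thirteenth to its simple form, a diminished sixth.
Interval numbers invert to sum to nine: 6 + 3 = 9, so a sixth inverts to a third.
The quality also flips — diminished becomes augmented — giving an augmented third.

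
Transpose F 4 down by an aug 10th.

D double-flat 3

The tenth's letter: F down three letter names plus an octave → D.
An augmented tenth spans 17 semitones, so from F4 the target pitch is Dbb3.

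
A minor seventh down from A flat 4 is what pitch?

Counting seven letter names down from A lands on B.
A minor seventh spans 10 semitones, so from Ab4 the target pitch is Bb3.

B flat 3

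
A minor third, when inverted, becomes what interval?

major sixth

Inverted interval numbers add to nine, so a third pairs with a sixth (3 + 6 = 9).
The quality also flips — minor becomes major — giving a major sixth.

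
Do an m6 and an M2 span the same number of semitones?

No

A minor sixth spans 8 semitones; a major second spans 2 semitones. They differ by 6.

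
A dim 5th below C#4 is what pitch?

F##3

The fifth takes the letter from C down to F.
A diminished fifth spans 6 semitones, so from C#4 the target pitch is F##3.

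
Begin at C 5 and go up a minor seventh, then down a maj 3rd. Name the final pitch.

C5 up a minor seventh → Bb5 (10 semitones).
Bb5 down a major third → Gb5 (4 semitones).

G flat 5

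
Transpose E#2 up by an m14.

D#4

Seven letters up from E (plus an octave) reaches D.
A minor fourteenth is 22 semitones; 22 semitones up from E#2 gives D#4.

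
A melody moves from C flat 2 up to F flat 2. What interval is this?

C to F spans four letter names (C-D-E-F) — that makes it a fourth of some quality.
Counting semitones, Cb2→Fb2 is 5, which is the perfect fourth.

perfect 4th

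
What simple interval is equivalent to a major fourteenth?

Each octave removed subtracts seven from the number: 14 − 7 = 7.
Quality carries through unchanged, so the simple form is a major seventh.

major seventh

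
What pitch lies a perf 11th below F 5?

Counting four letter names plus an octave down from F lands on C.
A perfect eleventh is 17 semitones; 17 semitones down from F5 gives C4.

C 4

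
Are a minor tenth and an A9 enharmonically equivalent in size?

Both span 15 semitones: a minor tenth and an augmented ninth are the same chromatic distance.

Yes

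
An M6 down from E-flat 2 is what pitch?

Six letter names down from E: G.
Moving 9 semitones down from Eb2 (the size of a major sixth) reaches Gb1.

G-flat 1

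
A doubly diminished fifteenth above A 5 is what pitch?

A fifteenth keeps the letter name A, two octaves up from A.
A doubly diminished fifteenth is 22 semitones; 22 semitones up from A5 gives Abb7.

A-double-flat 7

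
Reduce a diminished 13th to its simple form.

Each octave removed subtracts seven from the number: 13 − 7 = 6.
So a diminished thirteenth is an octave plus a diminished sixth. The quality is unchanged.

diminished sixth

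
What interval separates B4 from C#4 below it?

Descending from B4 to C#4 is the same interval as ascending C#4 to B4.
C to B spans seven letter names (C-D-E-F-G-A-B) — that makes it a seventh of some quality.
C#4 to B4 is 10 semitones, a half step short of the major seventh (11), so this is minor.

minor 7th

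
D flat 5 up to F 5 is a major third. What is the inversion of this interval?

Inverted interval numbers add to nine, so a third pairs with a sixth (3 + 6 = 9).
And major becomes minor under inversion, so we get a minor sixth.

m6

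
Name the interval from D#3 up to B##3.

augmented sixth

D to B spans six letter names (D-E-F-G-A-B), so the interval is some kind of sixth.
The major sixth is 9 semitones; here we have 10, one semitone wider: augmented.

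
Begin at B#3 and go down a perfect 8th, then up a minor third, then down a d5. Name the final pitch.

Down a perfect octave from B#3: B#2 (12 semitones down).
Up a minor third from B#2: D#3 (3 semitones up).
D#3 down a diminished fifth → G##2 (6 semitones).

G##2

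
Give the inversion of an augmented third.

d6

Inverted interval numbers add to nine, so a third pairs with a sixth (3 + 6 = 9).
Quality inverts too: augmented becomes diminished. That makes the inversion a diminished sixth.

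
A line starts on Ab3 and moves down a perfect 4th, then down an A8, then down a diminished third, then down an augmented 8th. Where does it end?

Cb1

Ab3 down a perfect fourth → Eb3 (5 semitones).
Eb3 down an augmented octave → Ebb2 (13 semitones).
A diminished third down from Ebb2 is C2.
An augmented octave down from C2 is Cb1.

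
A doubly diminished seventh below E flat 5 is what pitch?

Seven letter names down from E: F.
A doubly diminished seventh is 8 semitones; 8 semitones down from Eb5 gives F##4.

F double-sharp 4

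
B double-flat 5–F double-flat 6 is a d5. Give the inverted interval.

augmented fourth

The rule of nine gives the new number: 9 − 5 = 4, so a fifth becomes a fourth.
The quality also flips — diminished becomes augmented — giving an augmented fourth.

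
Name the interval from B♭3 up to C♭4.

B to C spans two letter names (B-C): a second.
Bb3 to Cb4 is 1 semitone, a half step short of the major second (2), so this is minor.

minor 2nd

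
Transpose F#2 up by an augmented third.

A##2

Counting three letter names up from F lands on A.
An augmented third spans 5 semitones, so from F#2 the target pitch is A##2.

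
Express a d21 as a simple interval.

d7

Each octave removed subtracts seven from the number: 21 − 14 = 7.
That makes a diminished twenty-first a compound diminished seventh — 2 octaves plus a diminished seventh.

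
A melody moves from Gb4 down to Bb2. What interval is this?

minor thirteenth

Descending from Gb4 to Bb2 is the same interval as ascending Bb2 to Gb4.
B to G spans six letter names (B-C-D-E-F-G), plus an octave, so the interval is some kind of thirteenth.
A major thirteenth would be 21 semitones, but Bb2 to Gb4 is 20 — one semitone narrower, making it a minor thirteenth.
(Equivalently, a compound minor sixth: a minor sixth plus an octave.)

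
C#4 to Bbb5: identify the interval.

C to B spans seven letter names (C-D-E-F-G-A-B), plus an octave — that makes it a fourteenth of some quality.
C#4 to Bbb5 spans 20 semitones — three semitones narrower than the major fourteenth (23) — giving a doubly diminished fourteenth.
(Equivalently, a compound doubly diminished seventh: a doubly diminished seventh plus an octave.)

doubly diminished 14th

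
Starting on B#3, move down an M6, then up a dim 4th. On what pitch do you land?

A major sixth down from B#3 is D#3.
D#3 up a diminished fourth → G3 (4 semitones).

G3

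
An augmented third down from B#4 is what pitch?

G4

Counting three letter names down from B lands on G.
An augmented third spans 5 semitones, so from B#4 the target pitch is G4.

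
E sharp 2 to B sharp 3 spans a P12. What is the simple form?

perfect fifth

Subtracting seven from the interval number removes an octave: 12 − 7 = 5.
So a perfect twelfth is an octave plus a perfect fifth. The quality is unchanged.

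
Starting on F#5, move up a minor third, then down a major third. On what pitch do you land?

F5

Up a minor third from F#5: A5 (3 semitones up).
A5 down a major third → F5 (4 semitones).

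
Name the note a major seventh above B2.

Seven letter names up from B: A.
A major seventh is 11 semitones; 11 semitones up from B2 gives A#3.

A#3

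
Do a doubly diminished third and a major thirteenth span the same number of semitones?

No

A doubly diminished third is 1 semitone but a major thirteenth is 21 semitones — different sizes.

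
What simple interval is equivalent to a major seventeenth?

Each octave removed subtracts seven from the number: 17 − 14 = 3.
So a major seventeenth is 2 octaves plus a major third. The quality is unchanged.

major 3rd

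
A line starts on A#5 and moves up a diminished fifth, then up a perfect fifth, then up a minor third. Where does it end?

A#5 up a diminished fifth → E6 (6 semitones).
E6 up a perfect fifth → B6 (7 semitones).
Up a minor third from B6: D7 (3 semitones up).

D7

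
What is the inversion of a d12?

First reduce the compound diminished twelfth to its simple form, a diminished fifth.
Inverted interval numbers add to nine, so a fifth pairs with a fourth (5 + 4 = 9).
Quality inverts too: diminished becomes augmented. That makes the inversion an augmented fourth.

augmented 4th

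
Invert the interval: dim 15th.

First reduce the compound diminished fifteenth to its simple form, a diminished octave.
Inverted interval numbers add to nine, so an octave pairs with a unison (8 + 1 = 9).
The quality also flips — diminished becomes augmented — giving an augmented unison.

A1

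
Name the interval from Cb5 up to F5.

C to F spans four letter names (C-D-E-F): a fourth.
Cb5 to F5 spans 6 semitones — one semitone wider than the perfect fourth (5) — giving an augmented fourth.

augmented fourth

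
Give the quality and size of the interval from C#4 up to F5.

C to F spans four letter names (C-D-E-F), plus an octave — that makes it an eleventh of some quality.
A perfect eleventh would be 17 semitones; C#4 to F5 is 16, one semitone narrower, so the interval is diminished.
(Equivalently, a compound diminished fourth: a diminished fourth plus an octave.)

d11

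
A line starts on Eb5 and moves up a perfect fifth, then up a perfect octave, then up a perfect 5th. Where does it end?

F7

Up a perfect fifth from Eb5: Bb5 (7 semitones up).
Up a perfect octave from Bb5: Bb6 (12 semitones up).
Up a perfect fifth from Bb6: F7 (7 semitones up).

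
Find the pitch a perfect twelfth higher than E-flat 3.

B-flat 4

Five letters up from E (plus an octave) reaches B.
Moving 19 semitones up from Eb3 (the size of a perfect twelfth) reaches Bb4.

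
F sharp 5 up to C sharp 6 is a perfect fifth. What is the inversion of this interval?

perfect fourth

Interval numbers invert to sum to nine: 5 + 4 = 9, so a fifth inverts to a fourth.
The quality also flips — perfect stays perfect — giving a perfect fourth.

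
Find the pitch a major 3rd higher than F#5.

A#5

Three letter names up from F: A.
A major third is 4 semitones; 4 semitones up from F#5 gives A#5.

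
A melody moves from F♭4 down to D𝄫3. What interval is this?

major tenth

Descending from Fb4 to Dbb3 is the same interval as ascending Dbb3 to Fb4.
D to F spans three letter names (D-E-F), plus an octave — that makes it a tenth of some quality.
Counting semitones, Dbb3→Fb4 is 16, which is the major tenth.
(Equivalently, a compound major third: a major third plus an octave.)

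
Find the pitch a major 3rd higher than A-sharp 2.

C-double-sharp 3

The third takes the letter from A up to C.
A major third is 4 semitones; 4 semitones up from A#2 gives C##3.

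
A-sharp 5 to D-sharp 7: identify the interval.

perfect eleventh

A to D spans four letter names (A-B-C-D), plus an octave — that makes it an eleventh of some quality.
Counting semitones, A#5→D#7 is 17, which is the perfect eleventh.
(Equivalently, a compound perfect fourth: a perfect fourth plus an octave.)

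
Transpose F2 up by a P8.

An octave keeps the letter name F, an octave up from F.
Moving 12 semitones up from F2 (the size of a perfect octave) reaches F3.

F3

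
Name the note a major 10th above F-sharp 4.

The tenth's letter: F up three letter names plus an octave → A.
Moving 16 semitones up from F#4 (the size of a major tenth) reaches A#5.

A-sharp 5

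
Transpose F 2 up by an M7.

The seventh takes the letter from F up to E.
Moving 11 semitones up from F2 (the size of a major seventh) reaches E3.

E 3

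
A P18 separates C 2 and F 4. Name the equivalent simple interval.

P4

Take out 2 octaves (14 from the number): 18 − 14 = 4.
So a perfect eighteenth is 2 octaves plus a perfect fourth. The quality is unchanged.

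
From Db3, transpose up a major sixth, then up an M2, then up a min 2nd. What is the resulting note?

Db4

Db3 up a major sixth → Bb3 (9 semitones).
Up a major second from Bb3: C4 (2 semitones up).
Up a minor second from C4: Db4 (1 semitone up).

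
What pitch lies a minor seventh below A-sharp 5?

The seventh takes the letter from A down to B.
A minor seventh spans 10 semitones, so from A#5 the target pitch is B#4.

B-sharp 4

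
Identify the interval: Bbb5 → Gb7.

major thirteenth

B to G spans six letter names (B-C-D-E-F-G), plus an octave: a thirteenth.
Counting semitones, Bbb5→Gb7 is 21, which is the major thirteenth.
(Equivalently, a compound major sixth: a major sixth plus an octave.)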